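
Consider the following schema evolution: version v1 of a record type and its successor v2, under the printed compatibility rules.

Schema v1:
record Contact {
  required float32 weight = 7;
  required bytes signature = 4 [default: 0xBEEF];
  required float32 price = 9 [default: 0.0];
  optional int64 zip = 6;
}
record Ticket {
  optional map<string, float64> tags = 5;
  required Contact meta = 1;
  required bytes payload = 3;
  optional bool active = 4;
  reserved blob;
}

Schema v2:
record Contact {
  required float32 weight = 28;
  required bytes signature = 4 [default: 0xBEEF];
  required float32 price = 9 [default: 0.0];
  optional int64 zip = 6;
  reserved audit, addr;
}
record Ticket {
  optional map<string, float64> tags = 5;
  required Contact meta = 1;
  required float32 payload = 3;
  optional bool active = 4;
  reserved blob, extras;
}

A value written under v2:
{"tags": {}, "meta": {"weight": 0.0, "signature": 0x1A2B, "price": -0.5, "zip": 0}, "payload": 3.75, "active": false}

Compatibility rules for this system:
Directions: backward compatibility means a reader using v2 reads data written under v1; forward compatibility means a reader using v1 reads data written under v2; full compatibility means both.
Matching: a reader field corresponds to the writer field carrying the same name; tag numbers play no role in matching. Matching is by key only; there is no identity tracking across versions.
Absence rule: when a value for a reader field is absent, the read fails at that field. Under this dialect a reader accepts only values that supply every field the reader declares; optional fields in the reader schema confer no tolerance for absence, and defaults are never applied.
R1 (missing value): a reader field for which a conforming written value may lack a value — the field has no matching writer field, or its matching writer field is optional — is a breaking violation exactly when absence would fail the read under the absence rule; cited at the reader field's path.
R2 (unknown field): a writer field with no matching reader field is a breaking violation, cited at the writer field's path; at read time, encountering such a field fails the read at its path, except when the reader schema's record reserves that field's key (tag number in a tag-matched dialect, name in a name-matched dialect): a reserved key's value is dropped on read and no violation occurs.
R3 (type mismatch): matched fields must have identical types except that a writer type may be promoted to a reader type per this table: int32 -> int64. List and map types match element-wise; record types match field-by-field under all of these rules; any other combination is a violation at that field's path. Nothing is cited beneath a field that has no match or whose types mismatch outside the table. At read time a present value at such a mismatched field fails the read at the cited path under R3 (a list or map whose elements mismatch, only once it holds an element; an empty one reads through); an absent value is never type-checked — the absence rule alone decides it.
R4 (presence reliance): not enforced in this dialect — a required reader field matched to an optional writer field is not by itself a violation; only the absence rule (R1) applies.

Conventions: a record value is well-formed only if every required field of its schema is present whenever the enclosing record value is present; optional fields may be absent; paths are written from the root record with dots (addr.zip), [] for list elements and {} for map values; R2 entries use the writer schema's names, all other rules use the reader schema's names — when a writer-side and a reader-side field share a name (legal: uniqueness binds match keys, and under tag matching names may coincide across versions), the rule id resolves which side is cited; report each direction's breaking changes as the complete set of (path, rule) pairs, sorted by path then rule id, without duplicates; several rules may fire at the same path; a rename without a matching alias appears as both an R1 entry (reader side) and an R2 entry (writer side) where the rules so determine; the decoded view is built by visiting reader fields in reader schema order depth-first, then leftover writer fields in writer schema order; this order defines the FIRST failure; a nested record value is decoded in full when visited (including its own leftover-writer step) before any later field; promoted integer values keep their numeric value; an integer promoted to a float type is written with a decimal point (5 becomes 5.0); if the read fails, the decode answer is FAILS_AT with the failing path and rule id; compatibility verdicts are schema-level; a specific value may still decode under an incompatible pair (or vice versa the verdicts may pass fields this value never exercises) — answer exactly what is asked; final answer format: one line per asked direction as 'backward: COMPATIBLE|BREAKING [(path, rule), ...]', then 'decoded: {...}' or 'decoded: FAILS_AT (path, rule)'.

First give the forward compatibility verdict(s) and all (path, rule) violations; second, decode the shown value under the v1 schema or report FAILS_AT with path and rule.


forward: BREAKING [(active, R1), (meta.zip, R1), (payload, R3), (tags, R1)]; decoded: FAILS_AT (payload, R3)

arrows below run writer -> reader for Ticket
forward analysis of Ticket with v1 as reader and v2 as writer:
  writer optional, map<string, float64> -> map<string, float64>: reader tags maps from writer tags
  writer required, Contact -> Contact: reader meta maps from writer meta
  writer required, float32 -> bytes: reader payload maps from writer payload
  writer optional, bool -> bool: reader active maps from writer active
  writer required, float32 -> float32: reader meta.weight maps from writer meta.weight
  writer required, bytes -> bytes: reader meta.signature maps from writer meta.signature
  writer required, float32 -> float32: reader meta.price maps from writer meta.price
  writer optional, int64 -> int64: reader meta.zip maps from writer meta.zip
  R1 fires at active
  R1 fires at meta.zip
  R3 fires at payload
  R1 fires at tags
  => forward verdict for Ticket: BREAKING, 4 violation(s)
decode walk for Ticket under reader schema v1:
  tags := {}
  meta.weight := 0.0
  meta.signature := 0x1A2B
  meta.price := -0.5
  meta.zip := 0
  read fails at payload under R3
  => FAILS_AT (payload, R3)
diffs on Ticket not affecting the asked answer:
  field weight in record Contact: tag 7 changed to 28 -> no rule fires on it in Ticket's dialect; the asked verdict holds


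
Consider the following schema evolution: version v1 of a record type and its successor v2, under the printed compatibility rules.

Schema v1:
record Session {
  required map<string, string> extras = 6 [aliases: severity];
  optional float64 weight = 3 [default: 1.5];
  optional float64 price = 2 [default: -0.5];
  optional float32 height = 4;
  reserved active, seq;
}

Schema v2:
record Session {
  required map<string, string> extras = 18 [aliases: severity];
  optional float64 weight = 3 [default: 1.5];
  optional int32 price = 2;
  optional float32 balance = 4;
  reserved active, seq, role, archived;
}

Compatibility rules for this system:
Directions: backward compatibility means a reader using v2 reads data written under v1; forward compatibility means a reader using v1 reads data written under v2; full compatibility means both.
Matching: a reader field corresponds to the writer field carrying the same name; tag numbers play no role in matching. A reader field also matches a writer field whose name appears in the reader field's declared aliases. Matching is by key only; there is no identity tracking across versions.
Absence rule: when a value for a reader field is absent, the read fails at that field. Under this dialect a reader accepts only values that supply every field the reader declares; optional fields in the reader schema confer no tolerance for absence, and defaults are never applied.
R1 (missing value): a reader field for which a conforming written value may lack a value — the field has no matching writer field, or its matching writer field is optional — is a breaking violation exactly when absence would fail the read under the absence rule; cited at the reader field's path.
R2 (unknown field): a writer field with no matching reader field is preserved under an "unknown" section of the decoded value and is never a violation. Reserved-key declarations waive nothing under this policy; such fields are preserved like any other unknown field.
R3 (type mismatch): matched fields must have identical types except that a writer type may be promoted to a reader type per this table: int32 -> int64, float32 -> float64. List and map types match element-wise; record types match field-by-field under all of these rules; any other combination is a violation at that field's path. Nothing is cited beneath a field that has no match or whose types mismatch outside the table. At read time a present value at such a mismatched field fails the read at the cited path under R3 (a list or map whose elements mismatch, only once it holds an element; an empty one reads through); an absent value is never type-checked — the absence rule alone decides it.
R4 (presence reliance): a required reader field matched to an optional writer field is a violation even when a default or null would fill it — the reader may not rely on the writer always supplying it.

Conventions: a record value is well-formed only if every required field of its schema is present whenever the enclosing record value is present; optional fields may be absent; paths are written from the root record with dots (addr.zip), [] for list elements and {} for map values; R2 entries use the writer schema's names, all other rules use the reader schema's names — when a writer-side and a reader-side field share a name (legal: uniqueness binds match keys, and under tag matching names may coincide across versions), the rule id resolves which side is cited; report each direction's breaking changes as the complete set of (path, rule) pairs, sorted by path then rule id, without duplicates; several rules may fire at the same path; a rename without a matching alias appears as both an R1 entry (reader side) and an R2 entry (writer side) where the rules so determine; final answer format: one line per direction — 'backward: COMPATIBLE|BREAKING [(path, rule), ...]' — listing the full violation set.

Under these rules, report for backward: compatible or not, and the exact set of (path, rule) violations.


each type pair in Session: writer, then reader
checking backward for Session: reader v2 against writer v1:
  extras: paired with writer extras (map<string, string> -> map<string, string>; writer required)
  weight: paired with writer weight (float64 -> float64; writer optional)
  price: paired with writer price (float64 -> int32; writer optional)
  balance: no writer-side match
  leftover writer field: height
  violation R1 at balance
  violation R1 at price
  violation R3 at price
  violation R1 at weight
  => 4 violation(s): backward is BREAKING for Session
the rest of the Session diff is inert for this question:
  field extras in record Session: tag 6 changed to 18 -> no rule fires on it in Session's dialect; the asked verdict holds

backward: BREAKING [(balance, R1), (price, R1), (price, R3), (weight, R1)]


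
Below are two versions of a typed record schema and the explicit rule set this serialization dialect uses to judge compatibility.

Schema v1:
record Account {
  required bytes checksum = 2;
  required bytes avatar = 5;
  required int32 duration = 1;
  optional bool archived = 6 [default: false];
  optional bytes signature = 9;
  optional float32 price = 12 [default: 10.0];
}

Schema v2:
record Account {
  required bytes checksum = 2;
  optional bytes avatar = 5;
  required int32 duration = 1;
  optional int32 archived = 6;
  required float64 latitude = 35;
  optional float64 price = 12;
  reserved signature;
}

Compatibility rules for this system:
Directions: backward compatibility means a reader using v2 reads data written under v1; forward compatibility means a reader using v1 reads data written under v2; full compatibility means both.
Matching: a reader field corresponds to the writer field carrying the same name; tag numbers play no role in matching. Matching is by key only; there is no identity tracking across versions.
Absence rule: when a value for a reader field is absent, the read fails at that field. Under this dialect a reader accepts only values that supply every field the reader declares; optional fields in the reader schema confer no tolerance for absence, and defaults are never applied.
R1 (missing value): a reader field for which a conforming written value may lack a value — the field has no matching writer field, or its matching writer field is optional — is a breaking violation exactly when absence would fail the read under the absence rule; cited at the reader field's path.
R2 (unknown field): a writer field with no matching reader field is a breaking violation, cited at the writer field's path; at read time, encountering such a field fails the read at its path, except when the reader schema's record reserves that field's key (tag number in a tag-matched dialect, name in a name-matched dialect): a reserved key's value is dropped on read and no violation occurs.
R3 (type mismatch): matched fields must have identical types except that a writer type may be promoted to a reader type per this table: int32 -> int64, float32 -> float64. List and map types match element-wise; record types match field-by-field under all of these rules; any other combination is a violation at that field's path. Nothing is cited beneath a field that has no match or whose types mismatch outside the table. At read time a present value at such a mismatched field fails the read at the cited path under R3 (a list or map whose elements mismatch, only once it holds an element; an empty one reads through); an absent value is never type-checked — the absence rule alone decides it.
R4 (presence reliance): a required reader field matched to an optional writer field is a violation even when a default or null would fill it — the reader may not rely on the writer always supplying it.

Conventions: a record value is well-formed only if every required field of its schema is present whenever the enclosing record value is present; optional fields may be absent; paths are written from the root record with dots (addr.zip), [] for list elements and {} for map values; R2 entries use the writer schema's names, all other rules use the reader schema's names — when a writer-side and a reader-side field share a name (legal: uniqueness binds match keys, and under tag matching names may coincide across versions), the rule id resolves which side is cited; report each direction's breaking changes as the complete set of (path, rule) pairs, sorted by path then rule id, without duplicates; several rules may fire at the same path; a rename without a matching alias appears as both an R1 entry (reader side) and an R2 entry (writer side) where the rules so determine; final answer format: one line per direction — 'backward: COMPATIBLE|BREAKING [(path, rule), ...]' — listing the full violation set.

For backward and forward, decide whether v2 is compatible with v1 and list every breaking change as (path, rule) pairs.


in Account below, arrows point writer -> reader
backward on Account — v2 reading data written by v1:
  writer required, bytes -> bytes: reader checksum maps from writer checksum
  writer required, bytes -> bytes: reader avatar maps from writer avatar
  writer required, int32 -> int32: reader duration maps from writer duration
  writer optional, bool -> int32: reader archived maps from writer archived
  latitude: no writer-side match
  writer optional, float32 -> float64: reader price maps from writer price
  leftover writer field: signature
  breaking: (archived, R1)
  breaking: (archived, R3)
  breaking: (latitude, R1)
  breaking: (price, R1)
  => backward: BREAKING (4)
forward on Account — v1 reading data written by v2:
  writer required, bytes -> bytes: reader checksum maps from writer checksum
  writer optional, bytes -> bytes: reader avatar maps from writer avatar
  writer required, int32 -> int32: reader duration maps from writer duration
  writer optional, int32 -> bool: reader archived maps from writer archived
  signature: no writer-side match
  writer optional, float64 -> float32: reader price maps from writer price
  leftover writer field: latitude
  breaking: (archived, R1)
  breaking: (archived, R3)
  breaking: (avatar, R1)
  breaking: (avatar, R4)
  breaking: (latitude, R2)
  breaking: (price, R1)
  breaking: (price, R3)
  breaking: (signature, R1)
  => forward: BREAKING (8)

backward: BREAKING [(archived, R1), (archived, R3), (latitude, R1), (price, R1)]; forward: BREAKING [(archived, R1), (archived, R3), (avatar, R1), (avatar, R4), (latitude, R2), (price, R1), (price, R3), (signature, R1)]


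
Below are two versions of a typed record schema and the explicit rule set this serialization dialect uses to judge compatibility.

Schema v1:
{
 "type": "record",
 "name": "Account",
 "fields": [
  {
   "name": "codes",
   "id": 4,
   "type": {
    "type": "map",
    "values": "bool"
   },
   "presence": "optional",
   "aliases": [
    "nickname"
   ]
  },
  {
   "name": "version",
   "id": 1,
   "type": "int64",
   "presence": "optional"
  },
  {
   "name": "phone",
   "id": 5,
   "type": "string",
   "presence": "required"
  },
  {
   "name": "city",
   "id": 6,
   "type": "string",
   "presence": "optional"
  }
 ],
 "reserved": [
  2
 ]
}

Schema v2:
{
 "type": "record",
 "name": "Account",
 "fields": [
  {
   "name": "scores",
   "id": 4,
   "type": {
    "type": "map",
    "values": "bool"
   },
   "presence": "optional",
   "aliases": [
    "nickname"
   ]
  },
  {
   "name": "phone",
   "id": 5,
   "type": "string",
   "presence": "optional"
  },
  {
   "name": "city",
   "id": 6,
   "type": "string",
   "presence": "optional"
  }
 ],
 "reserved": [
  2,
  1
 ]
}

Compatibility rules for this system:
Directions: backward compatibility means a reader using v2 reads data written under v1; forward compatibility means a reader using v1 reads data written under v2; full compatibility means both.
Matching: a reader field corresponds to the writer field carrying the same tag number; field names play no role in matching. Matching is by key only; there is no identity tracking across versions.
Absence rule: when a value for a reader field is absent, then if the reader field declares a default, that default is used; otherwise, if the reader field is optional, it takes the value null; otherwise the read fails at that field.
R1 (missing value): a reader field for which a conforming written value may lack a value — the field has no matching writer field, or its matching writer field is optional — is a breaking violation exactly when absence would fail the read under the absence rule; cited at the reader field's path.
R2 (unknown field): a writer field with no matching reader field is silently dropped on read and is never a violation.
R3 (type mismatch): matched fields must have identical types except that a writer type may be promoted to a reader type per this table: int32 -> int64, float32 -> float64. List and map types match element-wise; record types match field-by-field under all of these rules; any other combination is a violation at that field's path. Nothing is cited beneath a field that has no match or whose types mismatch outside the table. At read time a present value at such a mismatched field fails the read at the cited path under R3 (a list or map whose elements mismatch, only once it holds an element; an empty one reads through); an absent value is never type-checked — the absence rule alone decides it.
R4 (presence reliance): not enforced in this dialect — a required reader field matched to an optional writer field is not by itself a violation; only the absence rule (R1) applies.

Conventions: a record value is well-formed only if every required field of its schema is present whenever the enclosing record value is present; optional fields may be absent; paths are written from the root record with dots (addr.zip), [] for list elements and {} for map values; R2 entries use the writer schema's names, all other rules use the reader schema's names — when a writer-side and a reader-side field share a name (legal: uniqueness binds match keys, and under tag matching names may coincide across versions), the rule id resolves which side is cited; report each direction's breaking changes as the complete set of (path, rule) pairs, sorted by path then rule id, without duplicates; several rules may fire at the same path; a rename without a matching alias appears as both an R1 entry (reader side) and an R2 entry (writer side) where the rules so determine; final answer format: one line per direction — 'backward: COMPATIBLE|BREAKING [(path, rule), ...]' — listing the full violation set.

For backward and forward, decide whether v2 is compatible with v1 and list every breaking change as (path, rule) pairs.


the writer's type comes first in each Account pair
backward on Account — v2 reading data written by v1:
  scores <- codes (map<string, bool> -> map<string, bool>, writer optional)
  phone <- phone (string -> string, writer required)
  city <- city (string -> string, writer optional)
  leftover writer field: version
  nothing fires on Account: backward is COMPATIBLE
forward on Account — v1 reading data written by v2:
  codes <- scores (map<string, bool> -> map<string, bool>, writer optional)
  version has no writer counterpart
  phone <- phone (string -> string, writer optional)
  city <- city (string -> string, writer optional)
  breaking: (phone, R1)
  forward on Account therefore BREAKING (1)

backward: COMPATIBLE []; forward: BREAKING [(phone, R1)]


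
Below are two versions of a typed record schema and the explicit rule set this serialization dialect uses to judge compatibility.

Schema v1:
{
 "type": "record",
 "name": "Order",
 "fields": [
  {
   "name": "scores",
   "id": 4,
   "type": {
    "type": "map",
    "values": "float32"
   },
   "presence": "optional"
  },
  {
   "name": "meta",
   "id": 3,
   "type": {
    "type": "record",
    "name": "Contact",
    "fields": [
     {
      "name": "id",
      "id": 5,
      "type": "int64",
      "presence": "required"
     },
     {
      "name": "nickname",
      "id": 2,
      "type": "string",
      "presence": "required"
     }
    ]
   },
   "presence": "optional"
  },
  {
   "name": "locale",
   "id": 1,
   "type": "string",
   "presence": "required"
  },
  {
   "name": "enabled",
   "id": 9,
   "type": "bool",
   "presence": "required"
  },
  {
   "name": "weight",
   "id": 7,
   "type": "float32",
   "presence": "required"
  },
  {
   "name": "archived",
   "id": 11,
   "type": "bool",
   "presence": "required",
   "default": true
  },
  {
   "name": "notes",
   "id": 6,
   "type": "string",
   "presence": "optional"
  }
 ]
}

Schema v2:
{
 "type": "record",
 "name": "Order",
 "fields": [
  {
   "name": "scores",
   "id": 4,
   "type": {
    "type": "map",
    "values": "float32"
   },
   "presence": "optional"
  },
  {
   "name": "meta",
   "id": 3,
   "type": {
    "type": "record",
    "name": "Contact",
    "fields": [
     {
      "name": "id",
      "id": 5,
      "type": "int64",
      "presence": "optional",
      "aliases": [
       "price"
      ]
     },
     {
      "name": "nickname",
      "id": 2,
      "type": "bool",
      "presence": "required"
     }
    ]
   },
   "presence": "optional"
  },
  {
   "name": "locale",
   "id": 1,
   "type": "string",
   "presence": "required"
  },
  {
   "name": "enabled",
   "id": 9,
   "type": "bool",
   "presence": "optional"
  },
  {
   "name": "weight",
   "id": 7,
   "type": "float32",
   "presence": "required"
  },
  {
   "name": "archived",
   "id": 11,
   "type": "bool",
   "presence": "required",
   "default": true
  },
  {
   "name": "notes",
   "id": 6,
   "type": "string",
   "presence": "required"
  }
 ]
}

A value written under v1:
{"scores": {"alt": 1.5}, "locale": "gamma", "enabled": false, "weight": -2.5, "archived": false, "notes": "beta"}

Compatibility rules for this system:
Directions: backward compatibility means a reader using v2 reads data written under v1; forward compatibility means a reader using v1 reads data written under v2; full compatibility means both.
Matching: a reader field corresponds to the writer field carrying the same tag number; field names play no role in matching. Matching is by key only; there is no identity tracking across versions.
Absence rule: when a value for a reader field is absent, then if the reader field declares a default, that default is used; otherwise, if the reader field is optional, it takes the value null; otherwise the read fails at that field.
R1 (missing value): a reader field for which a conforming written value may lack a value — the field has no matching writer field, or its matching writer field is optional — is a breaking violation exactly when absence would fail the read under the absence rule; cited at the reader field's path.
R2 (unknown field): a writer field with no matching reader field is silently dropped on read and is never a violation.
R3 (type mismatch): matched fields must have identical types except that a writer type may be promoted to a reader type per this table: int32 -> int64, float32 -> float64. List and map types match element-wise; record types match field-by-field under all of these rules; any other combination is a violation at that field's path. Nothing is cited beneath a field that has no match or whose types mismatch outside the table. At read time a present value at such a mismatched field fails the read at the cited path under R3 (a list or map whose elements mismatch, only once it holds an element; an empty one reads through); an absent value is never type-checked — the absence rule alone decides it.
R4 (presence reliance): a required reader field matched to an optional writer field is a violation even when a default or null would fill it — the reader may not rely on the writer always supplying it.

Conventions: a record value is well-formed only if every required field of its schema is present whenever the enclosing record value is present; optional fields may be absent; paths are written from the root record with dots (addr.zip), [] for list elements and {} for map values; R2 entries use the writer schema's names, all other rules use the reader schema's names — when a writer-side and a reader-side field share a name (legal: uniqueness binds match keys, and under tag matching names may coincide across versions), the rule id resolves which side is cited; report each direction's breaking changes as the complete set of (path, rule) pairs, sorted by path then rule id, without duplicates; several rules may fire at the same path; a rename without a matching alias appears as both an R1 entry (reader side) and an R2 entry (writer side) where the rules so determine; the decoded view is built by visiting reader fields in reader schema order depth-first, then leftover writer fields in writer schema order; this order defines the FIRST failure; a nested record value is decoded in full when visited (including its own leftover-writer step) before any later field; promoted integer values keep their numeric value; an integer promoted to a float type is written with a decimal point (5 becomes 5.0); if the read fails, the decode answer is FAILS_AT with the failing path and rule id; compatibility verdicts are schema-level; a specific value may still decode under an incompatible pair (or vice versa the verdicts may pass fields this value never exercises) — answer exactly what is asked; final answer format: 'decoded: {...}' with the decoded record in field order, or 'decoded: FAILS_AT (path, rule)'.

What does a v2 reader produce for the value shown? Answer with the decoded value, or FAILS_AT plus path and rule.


decoded: {"scores": {"alt": 1.5}, "meta": null, "locale": "gamma", "enabled": false, "weight": -2.5, "archived": false, "notes": "beta"}

each type pair in Order: writer, then reader
decode (reader v2):
  scores := {"alt": 1.5}
  meta := null (not supplied -> null)
  locale := "gamma"
  enabled := false
  weight := -2.5
  archived := false
  notes := "beta"
  => decoded: {"scores": {"alt": 1.5}, "meta": null, "locale": "gamma", "enabled": false, "weight": -2.5, "archived": false, "notes": "beta"}
checking off the Order differences that do not matter here:
  field nickname in record Contact: type string changed to bool -> changes Order's schema-level verdicts only — the decode of this value is the same
  field notes in record Order: optional changed to required -> changes Order's schema-level verdicts only — the decode of this value is the same
  field enabled in record Order: required changed to optional -> changes Order's schema-level verdicts only — the decode of this value is the same
  field id in record Contact: required changed to optional -> changes Order's schema-level verdicts only — the decode of this value is the same


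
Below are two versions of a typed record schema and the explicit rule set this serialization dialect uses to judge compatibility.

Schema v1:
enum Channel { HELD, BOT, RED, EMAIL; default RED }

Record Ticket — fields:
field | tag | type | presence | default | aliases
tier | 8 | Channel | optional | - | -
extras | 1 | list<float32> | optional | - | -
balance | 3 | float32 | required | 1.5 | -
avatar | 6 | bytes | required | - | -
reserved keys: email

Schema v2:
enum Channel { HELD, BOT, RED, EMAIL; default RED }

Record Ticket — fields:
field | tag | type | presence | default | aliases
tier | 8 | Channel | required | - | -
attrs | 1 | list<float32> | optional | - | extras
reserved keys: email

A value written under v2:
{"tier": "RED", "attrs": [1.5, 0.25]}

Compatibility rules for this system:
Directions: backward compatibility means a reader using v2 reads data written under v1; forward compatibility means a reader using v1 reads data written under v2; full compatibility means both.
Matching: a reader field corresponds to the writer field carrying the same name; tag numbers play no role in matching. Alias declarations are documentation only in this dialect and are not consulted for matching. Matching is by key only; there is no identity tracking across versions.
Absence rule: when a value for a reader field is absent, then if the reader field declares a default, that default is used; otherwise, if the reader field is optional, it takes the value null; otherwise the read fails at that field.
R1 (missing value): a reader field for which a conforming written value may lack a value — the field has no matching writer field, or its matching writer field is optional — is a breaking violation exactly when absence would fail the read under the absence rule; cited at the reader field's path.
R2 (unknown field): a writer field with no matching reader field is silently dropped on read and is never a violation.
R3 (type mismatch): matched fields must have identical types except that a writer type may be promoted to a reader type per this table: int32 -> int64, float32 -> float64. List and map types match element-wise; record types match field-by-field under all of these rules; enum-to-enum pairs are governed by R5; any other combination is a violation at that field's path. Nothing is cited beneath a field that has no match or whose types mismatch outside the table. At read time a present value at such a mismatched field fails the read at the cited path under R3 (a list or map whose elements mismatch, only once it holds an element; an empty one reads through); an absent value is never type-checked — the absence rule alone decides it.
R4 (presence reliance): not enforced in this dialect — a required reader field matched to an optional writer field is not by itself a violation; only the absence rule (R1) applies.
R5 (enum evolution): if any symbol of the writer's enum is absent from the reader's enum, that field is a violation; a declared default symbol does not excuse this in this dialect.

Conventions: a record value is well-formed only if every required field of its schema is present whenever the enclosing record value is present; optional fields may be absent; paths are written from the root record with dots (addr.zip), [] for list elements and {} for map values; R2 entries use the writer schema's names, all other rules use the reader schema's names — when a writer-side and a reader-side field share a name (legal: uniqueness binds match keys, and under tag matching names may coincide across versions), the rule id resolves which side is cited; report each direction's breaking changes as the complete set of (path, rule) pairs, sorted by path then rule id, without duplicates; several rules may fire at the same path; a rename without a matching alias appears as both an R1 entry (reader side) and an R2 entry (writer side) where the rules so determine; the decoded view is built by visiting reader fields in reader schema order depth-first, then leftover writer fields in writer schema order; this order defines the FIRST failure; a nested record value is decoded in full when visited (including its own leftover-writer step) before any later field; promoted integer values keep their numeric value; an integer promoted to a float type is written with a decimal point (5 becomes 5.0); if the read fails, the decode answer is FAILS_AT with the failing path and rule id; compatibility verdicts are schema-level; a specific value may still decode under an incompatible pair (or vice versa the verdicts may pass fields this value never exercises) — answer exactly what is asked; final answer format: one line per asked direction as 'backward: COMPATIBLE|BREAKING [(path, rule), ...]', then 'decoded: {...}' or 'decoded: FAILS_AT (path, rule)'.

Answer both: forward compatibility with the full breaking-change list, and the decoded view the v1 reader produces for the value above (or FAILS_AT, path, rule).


forward: BREAKING [(avatar, R1)]; decoded: FAILS_AT (avatar, R1)

the writer's type comes first in each Ticket pair
forward pass over Ticket, reader schema v1, writer schema v2:
  tier: paired with writer tier (Channel -> Channel; writer required)
  no writer field matches reader extras
  no writer field matches reader balance
  no writer field matches reader avatar
  leftover writer field: attrs
  rule R1 violated at avatar
  => forward verdict for Ticket: BREAKING, 1 violation(s)
decode (reader v1):
  tier := "RED"
  extras := null (not supplied -> null)
  balance := 1.5 (no value, default fills)
  read fails at avatar under R1 (no fill)
  => FAILS_AT (avatar, R1)
remaining Ticket differences; none change what is asked:
  renamed field extras to attrs in record Ticket (alias extras declared on the renamed field) -> fires no rule on Ticket, leaving the asked answer as it is
  field tier in record Ticket: optional changed to required -> fires only in the backward direction of Ticket, which is not asked here
  removed field balance from record Ticket -> fires no rule on Ticket, leaving the asked answer as it is


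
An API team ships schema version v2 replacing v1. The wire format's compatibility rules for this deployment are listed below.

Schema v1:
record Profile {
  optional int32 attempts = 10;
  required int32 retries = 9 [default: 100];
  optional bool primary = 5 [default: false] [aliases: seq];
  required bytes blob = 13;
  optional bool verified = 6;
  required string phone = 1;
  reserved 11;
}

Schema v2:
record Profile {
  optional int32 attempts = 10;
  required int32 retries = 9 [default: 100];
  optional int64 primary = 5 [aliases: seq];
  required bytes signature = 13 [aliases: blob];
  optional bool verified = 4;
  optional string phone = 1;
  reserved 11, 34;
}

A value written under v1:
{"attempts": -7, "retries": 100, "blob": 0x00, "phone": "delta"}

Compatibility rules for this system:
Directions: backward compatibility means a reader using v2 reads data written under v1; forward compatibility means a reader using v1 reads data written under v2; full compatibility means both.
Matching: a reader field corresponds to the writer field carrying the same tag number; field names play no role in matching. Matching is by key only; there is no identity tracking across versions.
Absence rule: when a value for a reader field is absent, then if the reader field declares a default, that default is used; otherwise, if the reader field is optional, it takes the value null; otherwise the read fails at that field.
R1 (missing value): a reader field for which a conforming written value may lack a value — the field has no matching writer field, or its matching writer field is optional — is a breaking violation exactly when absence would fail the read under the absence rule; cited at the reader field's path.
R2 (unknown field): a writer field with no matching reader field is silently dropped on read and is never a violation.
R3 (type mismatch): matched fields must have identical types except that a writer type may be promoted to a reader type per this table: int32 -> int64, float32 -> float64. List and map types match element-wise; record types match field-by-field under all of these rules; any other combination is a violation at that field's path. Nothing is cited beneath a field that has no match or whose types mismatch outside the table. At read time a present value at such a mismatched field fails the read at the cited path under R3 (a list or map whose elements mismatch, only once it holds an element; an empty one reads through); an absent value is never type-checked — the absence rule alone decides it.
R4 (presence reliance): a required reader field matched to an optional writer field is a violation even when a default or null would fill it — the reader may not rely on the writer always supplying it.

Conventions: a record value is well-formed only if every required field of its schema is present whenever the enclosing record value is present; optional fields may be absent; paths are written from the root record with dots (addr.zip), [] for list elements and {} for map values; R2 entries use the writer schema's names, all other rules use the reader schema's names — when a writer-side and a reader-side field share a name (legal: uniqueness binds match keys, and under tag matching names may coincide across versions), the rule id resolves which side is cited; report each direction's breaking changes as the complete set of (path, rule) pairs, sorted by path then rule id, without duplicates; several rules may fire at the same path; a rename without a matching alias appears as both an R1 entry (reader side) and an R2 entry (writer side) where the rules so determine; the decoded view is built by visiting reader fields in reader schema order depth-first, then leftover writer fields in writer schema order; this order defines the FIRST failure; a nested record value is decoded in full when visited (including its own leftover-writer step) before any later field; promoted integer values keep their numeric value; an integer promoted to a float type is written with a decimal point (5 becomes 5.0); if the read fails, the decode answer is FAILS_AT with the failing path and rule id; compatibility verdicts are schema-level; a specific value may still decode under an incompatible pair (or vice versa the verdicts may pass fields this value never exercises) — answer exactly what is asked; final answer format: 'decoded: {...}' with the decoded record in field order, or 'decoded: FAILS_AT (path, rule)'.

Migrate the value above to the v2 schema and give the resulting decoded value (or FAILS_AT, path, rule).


in Profile below, arrows point writer -> reader
migrating the Profile value to v2:
  attempts := -7
  retries := 100
  primary := null (absent, optional -> null)
  signature := 0x00 (from writer blob)
  verified := null (absent, optional -> null)
  phone := "delta"
  => decoded: {"attempts": -7, "retries": 100, "primary": null, "signature": 0x00, "verified": null, "phone": "delta"}
ruling out the remaining Profile differences:
  field verified in record Profile: tag 6 changed to 4 -> no rule fires on it and the decoded Profile view is identical with or without it
  field phone in record Profile: required changed to optional -> matters for Profile compatibility verdicts, not for this value's decode

decoded: {"attempts": -7, "retries": 100, "primary": null, "signature": 0x00, "verified": null, "phone": "delta"}
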